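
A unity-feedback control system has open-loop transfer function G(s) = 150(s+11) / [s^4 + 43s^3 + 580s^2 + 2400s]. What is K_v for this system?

0.6875

Lowest-order denominator term is 2400s, so the open loop has 1 pole at the origin → type 1 system.
K_v = lim_{s→0} s·G(s) = 150·11 / 2400 = 0.6875.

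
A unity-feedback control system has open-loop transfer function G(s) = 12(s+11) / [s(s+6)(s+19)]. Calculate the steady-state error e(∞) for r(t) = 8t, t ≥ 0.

76/11

G(s) has one factor of s in the denominator, so the system is type 1.
K_v = lim_{s→0} s·G(s) = 12·11 / (6·19) = 22/19.
e_ss = 8/K_v = 8/(22/19) = 76/11.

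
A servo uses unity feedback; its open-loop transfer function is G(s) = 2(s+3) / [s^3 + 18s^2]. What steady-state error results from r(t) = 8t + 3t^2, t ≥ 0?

The denominator has no term below 18s^2 — 2 poles at s=0, type 2. By superposition:
  • 8t: tracked with zero error.
  • 3t^2: e_ss = 6/K_a with K_a=1/3 → 18.
Total e_ss = 18.

18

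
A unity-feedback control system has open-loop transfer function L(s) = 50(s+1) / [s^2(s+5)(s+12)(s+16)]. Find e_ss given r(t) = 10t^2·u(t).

The open loop has two poles at the origin → type 2 system.
K_a = lim_{s→0} s^2·L(s) = 50·1 / (5·12·16) = 5/96.
r(t) = 10t^2 gives R(s) = 20/s^3.
e_ss = 20/K_a = 20/(5/96) = 384.

384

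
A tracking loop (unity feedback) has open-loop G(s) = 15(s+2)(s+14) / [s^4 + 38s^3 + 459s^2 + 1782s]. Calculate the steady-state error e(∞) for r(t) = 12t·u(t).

1782/35

Lowest-order denominator term is 1782s, so the open loop has 1 pole at the origin → type 1 system.
K_v = lim_{s→0} s·G(s) = 15·2·14 / 1782 = 70/297.
e_ss = 12/K_v = 12/(70/297) = 1782/35.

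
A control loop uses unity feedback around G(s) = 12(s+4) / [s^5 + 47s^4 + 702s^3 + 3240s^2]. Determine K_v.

infinity

K_v = lim_{s→0} s·G(s); with 2 poles at the origin the limit diverges, so K_v = ∞.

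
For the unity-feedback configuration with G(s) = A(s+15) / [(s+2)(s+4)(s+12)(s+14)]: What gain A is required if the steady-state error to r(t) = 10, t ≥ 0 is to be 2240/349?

50

The open loop has no poles at the origin → type 0 system.
K_p = lim_{s→0} G(s) = A·15 / (2·4·12·14) = (5/448)·A.
e_ss = 10/(1 + K_p) = 2240/349 ⇒ 1 + (5/448)·A = 349/224 ⇒ A = 50.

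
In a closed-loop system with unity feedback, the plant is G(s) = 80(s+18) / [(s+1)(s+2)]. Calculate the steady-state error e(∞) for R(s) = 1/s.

System type = 0 (no poles at s=0).
K_p = lim_{s→0} G(s) = 80·18 / (1·2) = 720.
e_ss = 1/(1 + K_p) = 1/721.

1/721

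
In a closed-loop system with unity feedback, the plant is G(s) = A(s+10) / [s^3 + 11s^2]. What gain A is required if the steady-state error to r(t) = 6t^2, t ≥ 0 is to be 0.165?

80

Factoring s^2 from the denominator leaves a polynomial with constant term 11, so the system is type 2.
K_a = lim_{s→0} s^2·G(s) = A·10 / 11 = (10/11)·A.
e_ss = 12/K_a = 0.165 ⇒ K_a = 800/11 ⇒ A = (800/11)/(10/11) = 80.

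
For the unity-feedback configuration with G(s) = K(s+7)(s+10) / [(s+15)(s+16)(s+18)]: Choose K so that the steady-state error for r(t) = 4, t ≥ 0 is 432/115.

4

The open loop has no poles at the origin → type 0 system.
K_p = lim_{s→0} G(s) = K·7·10 / (15·16·18) = (7/432)·K.
e_ss = 4/(1 + K_p) = 432/115 ⇒ 1 + (7/432)·K = 115/108 ⇒ K = 4.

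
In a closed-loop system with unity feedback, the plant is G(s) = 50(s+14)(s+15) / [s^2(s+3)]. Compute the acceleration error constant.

The open loop has two poles at the origin → type 2 system.
K_a = lim_{s→0} s^2·G(s) = 50·14·15 / (3) = 3500.

3500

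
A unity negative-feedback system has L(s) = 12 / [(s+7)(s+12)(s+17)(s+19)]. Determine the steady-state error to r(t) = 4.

4522/1131

No free integrators in L(s): this is a type 0 system.
K_p = lim_{s→0} L(s) = 12 / (7·12·17·19) = 1/2261.
e_ss = 4/(1 + K_p) = 4/(2262/2261) = 4522/1131.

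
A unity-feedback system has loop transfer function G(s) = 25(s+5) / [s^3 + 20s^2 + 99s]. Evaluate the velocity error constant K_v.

125/99

Factoring s from the denominator leaves a polynomial with constant term 99, so the system is type 1.
K_v = lim_{s→0} s·G(s) = 25·5 / 99 = 125/99.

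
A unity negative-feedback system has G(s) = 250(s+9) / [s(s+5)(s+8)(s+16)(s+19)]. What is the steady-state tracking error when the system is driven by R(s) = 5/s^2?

G(s) has one factor of s in the denominator, so the system is type 1.
K_v = lim_{s→0} s·G(s) = 250·9 / (5·8·16·19) = 225/1216.
e_ss = 5/K_v = 5/(225/1216) = 1216/45.

1216/45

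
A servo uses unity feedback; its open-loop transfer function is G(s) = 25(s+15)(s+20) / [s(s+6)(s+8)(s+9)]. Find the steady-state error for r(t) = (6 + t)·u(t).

The open loop has one pole at the origin → type 1 system. Treating each term separately:
  • 6: tracked with zero error.
  • t: e_ss = 1/K_v with K_v=625/36 → 0.0576.
Total e_ss = 0.0576.

0.0576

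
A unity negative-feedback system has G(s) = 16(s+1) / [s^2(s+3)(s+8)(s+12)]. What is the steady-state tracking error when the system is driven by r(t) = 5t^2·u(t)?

180

System type = 2 (two poles at s=0).
K_a = lim_{s→0} s^2·G(s) = 16·1 / (3·8·12) = 1/18.
r(t) = 5t^2 gives R(s) = 10/s^3.
e_ss = 10/K_a = 10/(1/18) = 180.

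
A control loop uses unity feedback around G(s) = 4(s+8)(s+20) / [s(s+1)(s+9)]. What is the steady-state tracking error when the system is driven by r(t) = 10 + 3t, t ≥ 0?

27/640

G(s) has one factor of s in the denominator, so the system is type 1. Treating each term separately:
  • 10: tracked with zero error.
  • 3t: e_ss = 3/K_v with K_v=640/9 → 27/640.
Total e_ss = 27/640.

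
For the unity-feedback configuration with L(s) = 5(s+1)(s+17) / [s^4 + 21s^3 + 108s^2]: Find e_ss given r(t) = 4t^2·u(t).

864/85

The denominator has no term below 108s^2 — 2 poles at s=0, type 2.
K_a = lim_{s→0} s^2·L(s) = 5·1·17 / 108 = 85/108.
r(t) = 4t^2 gives R(s) = 8/s^3.
e_ss = 8/K_a = 8/(85/108) = 864/85.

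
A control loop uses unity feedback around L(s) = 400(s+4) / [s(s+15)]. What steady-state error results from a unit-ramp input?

The open loop has one pole at the origin → type 1 system.
K_v = lim_{s→0} s·L(s) = 400·4 / (15) = 320/3.
e_ss = 1/K_v = 1/(320/3) = 3/320.

3/320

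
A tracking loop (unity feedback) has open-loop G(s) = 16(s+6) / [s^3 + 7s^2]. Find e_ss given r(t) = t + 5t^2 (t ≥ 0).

The denominator has no term below 7s^2 — 2 poles at s=0, type 2. Taking each input component in turn:
  • t: tracked with zero error.
  • 5t^2: e_ss = 10/K_a with K_a=96/7 → 35/48.
Total e_ss = 35/48.

35/48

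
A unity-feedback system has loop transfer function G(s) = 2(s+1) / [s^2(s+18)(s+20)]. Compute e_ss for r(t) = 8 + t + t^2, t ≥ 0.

Two free integrators in G(s): this is a type 2 system. Taking each input component in turn:
  • 8: tracked with zero error.
  • t: tracked with zero error.
  • t^2: e_ss = 2/K_a with K_a=1/180 → 360.
Total e_ss = 360.

360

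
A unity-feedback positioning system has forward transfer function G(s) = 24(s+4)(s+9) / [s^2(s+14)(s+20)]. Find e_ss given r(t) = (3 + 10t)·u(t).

G(s) has two factors of s in the denominator, so the system is type 2. By superposition:
  • 3: tracked with zero error.
  • 10t: tracked with zero error.
Total e_ss = 0.

0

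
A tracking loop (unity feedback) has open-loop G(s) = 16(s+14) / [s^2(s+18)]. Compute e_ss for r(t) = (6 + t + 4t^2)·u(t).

System type = 2 (two poles at s=0). Treating each term separately:
  • 6: tracked with zero error.
  • t: tracked with zero error.
  • 4t^2: e_ss = 8/K_a with K_a=112/9 → 9/14.
Total e_ss = 9/14.

9/14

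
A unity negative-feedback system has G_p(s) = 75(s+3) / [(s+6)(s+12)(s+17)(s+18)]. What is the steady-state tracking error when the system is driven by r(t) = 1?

The open loop has no poles at the origin → type 0 system.
K_p = lim_{s→0} G_p(s) = 75·3 / (6·12·17·18) = 25/2448.
e_ss = 1/(1 + K_p) = 1/(2473/2448) = 2448/2473.

2448/2473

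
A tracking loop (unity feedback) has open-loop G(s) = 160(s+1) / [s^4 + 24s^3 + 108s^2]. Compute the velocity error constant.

K_v = lim_{s→0} s·G(s); with 2 poles at the origin the limit diverges, so K_v = ∞.

infinity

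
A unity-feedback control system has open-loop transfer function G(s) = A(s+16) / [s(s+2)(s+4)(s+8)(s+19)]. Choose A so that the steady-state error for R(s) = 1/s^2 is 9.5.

8

System type = 1 (one pole at s=0).
K_v = lim_{s→0} s·G(s) = A·16 / (2·4·8·19) = (1/76)·A.
e_ss = 1/K_v = 9.5 ⇒ K_v = 2/19 ⇒ A = (2/19)/(1/76) = 8.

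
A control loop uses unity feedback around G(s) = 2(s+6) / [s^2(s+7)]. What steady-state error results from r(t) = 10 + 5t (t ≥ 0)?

0

G(s) has two factors of s in the denominator, so the system is type 2. By superposition:
  • 10: tracked with zero error.
  • 5t: tracked with zero error.
Total e_ss = 0.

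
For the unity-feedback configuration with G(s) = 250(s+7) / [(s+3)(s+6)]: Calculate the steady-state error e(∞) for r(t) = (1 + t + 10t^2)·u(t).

G(s) has no factors of s in the denominator, so the system is type 0. Treating each term separately:
  • 1: e_ss = 1/(1+K_p) with K_p=875/9 → 9/884.
  • t: a type-0 system cannot track it, e_ss → ∞.
  • 10t^2: a type-0 system cannot track it, e_ss → ∞.
The unbounded component dominates.

infinity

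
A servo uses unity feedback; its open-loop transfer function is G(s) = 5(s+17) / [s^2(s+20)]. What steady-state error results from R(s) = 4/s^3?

16/17

G(s) has two factors of s in the denominator, so the system is type 2.
K_a = lim_{s→0} s^2·G(s) = 5·17 / (20) = 4.25.
r(t) = 2t^2 gives R(s) = 4/s^3.
e_ss = 4/K_a = 4/4.25 = 16/17.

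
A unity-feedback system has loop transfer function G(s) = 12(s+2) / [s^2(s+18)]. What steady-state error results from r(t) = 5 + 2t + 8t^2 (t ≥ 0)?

12

The open loop has two poles at the origin → type 2 system. By superposition:
  • 5: tracked with zero error.
  • 2t: tracked with zero error.
  • 8t^2: e_ss = 16/K_a with K_a=4/3 → 12.
Total e_ss = 12.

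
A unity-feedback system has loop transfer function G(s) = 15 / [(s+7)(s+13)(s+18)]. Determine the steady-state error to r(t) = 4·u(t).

G(s) has no factors of s in the denominator, so the system is type 0.
K_p = lim_{s→0} G(s) = 15 / (7·13·18) = 5/546.
e_ss = 4/(1 + K_p) = 4/(551/546) = 2184/551.

2184/551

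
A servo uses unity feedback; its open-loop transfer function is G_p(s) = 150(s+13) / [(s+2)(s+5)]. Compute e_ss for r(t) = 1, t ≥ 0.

The open loop has no poles at the origin → type 0 system.
K_p = lim_{s→0} G_p(s) = 150·13 / (2·5) = 195.
e_ss = 1/(1 + K_p) = 1/196.

1/196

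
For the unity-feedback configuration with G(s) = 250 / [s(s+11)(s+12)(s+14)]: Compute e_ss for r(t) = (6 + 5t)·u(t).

The open loop has one pole at the origin → type 1 system. Taking each input component in turn:
  • 6: tracked with zero error.
  • 5t: e_ss = 5/K_v with K_v=125/924 → 36.96.
Total e_ss = 36.96.

36.96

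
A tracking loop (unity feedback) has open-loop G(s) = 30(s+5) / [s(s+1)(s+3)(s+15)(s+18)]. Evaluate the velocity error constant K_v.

5/27

The open loop has one pole at the origin → type 1 system.
K_v = lim_{s→0} s·G(s) = 30·5 / (1·3·15·18) = 5/27.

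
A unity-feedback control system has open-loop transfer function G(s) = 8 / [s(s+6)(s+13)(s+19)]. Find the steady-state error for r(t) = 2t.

370.5

System type = 1 (one pole at s=0).
K_v = lim_{s→0} s·G(s) = 8 / (6·13·19) = 4/741.
e_ss = 2/K_v = 2/(4/741) = 370.5.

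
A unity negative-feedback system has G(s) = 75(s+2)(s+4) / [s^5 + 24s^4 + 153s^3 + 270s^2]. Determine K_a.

20/9

The denominator has no term below 270s^2 — 2 poles at s=0, type 2.
K_a = lim_{s→0} s^2·G(s) = 75·2·4 / 270 = 20/9.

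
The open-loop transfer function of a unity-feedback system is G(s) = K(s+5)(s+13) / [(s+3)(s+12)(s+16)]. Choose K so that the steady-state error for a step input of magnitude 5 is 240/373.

60

The open loop has no poles at the origin → type 0 system.
K_p = lim_{s→0} G(s) = K·5·13 / (3·12·16) = (65/576)·K.
e_ss = 5/(1 + K_p) = 240/373 ⇒ 1 + (65/576)·K = 373/48 ⇒ K = 60.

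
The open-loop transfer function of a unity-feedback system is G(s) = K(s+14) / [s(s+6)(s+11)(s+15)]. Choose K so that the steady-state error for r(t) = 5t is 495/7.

5

The open loop has one pole at the origin → type 1 system.
K_v = lim_{s→0} s·G(s) = K·14 / (6·11·15) = (7/495)·K.
e_ss = 5/K_v = 495/7 ⇒ K_v = 7/99 ⇒ K = (7/99)/(7/495) = 5.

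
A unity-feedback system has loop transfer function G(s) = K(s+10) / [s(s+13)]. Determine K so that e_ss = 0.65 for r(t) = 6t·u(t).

12

System type = 1 (one pole at s=0).
K_v = lim_{s→0} s·G(s) = K·10 / (13) = (10/13)·K.
e_ss = 6/K_v = 0.65 ⇒ K_v = 120/13 ⇒ K = (120/13)/(10/13) = 12.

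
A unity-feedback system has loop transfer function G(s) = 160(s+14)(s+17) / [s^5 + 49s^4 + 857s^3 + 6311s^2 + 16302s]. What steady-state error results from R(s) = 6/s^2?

The denominator has no term below 16302s — 1 pole at s=0, type 1.
K_v = lim_{s→0} s·G(s) = 160·14·17 / 16302 = 19040/8151.
e_ss = 6/K_v = 6/(19040/8151) = 24453/9520.

24453/9520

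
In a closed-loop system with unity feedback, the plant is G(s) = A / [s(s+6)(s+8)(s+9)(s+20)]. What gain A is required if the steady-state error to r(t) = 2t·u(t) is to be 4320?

System type = 1 (one pole at s=0).
K_v = lim_{s→0} s·G(s) = A / (6·8·9·20) = (1/8640)·A.
e_ss = 2/K_v = 4320 ⇒ K_v = 1/2160 ⇒ A = (1/2160)/(1/8640) = 4.

4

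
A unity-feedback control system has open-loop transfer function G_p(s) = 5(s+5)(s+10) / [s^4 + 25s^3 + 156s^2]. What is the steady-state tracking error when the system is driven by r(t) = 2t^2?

2.496

Factoring s^2 from the denominator leaves a polynomial with constant term 156, so the system is type 2.
K_a = lim_{s→0} s^2·G_p(s) = 5·5·10 / 156 = 125/78.
r(t) = 2t^2 gives R(s) = 4/s^3.
e_ss = 4/K_a = 4/(125/78) = 2.496.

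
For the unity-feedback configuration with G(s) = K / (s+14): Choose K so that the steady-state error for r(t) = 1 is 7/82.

G(s) has no factors of s in the denominator, so the system is type 0.
K_p = lim_{s→0} G(s) = K / (14) = (1/14)·K.
e_ss = 1/(1 + K_p) = 7/82 ⇒ 1 + (1/14)·K = 82/7 ⇒ K = 150.

150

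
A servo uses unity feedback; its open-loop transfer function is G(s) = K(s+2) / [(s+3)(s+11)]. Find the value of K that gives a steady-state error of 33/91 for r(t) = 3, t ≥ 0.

System type = 0 (no poles at s=0).
K_p = lim_{s→0} G(s) = K·2 / (3·11) = (2/33)·K.
e_ss = 3/(1 + K_p) = 33/91 ⇒ 1 + (2/33)·K = 91/11 ⇒ K = 120.

120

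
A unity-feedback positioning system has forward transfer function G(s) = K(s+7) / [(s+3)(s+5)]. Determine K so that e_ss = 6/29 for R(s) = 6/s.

60

The open loop has no poles at the origin → type 0 system.
K_p = lim_{s→0} G(s) = K·7 / (3·5) = (7/15)·K.
e_ss = 6/(1 + K_p) = 6/29 ⇒ 1 + (7/15)·K = 29 ⇒ K = 60.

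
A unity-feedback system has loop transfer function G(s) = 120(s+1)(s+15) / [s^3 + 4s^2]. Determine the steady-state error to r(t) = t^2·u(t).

1/225

The denominator has no term below 4s^2 — 2 poles at s=0, type 2.
K_a = lim_{s→0} s^2·G(s) = 120·1·15 / 4 = 450.
r(t) = t^2 gives R(s) = 2/s^3.
e_ss = 2/K_a = 2/450 = 1/225.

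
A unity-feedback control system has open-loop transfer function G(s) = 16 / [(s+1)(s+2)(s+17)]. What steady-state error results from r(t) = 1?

System type = 0 (no poles at s=0).
K_p = lim_{s→0} G(s) = 16 / (1·2·17) = 8/17.
e_ss = 1/(1 + K_p) = 1/(25/17) = 0.68.

0.68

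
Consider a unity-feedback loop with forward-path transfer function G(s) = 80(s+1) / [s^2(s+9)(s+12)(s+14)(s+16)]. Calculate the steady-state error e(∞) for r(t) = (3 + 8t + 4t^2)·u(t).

System type = 2 (two poles at s=0). Treating each term separately:
  • 3: tracked with zero error.
  • 8t: tracked with zero error.
  • 4t^2: e_ss = 8/K_a with K_a=5/1512 → 2419.2.
Total e_ss = 2419.2.

2419.2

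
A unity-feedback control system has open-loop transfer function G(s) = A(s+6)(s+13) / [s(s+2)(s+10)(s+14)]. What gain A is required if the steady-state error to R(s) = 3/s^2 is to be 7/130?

200

The open loop has one pole at the origin → type 1 system.
K_v = lim_{s→0} s·G(s) = A·6·13 / (2·10·14) = (39/140)·A.
e_ss = 3/K_v = 7/130 ⇒ K_v = 390/7 ⇒ A = (390/7)/(39/140) = 200.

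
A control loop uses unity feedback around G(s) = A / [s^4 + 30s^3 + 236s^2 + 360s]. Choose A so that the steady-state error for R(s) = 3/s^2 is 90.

12

Factoring s from the denominator leaves a polynomial with constant term 360, so the system is type 1.
K_v = lim_{s→0} s·G(s) = A / 360 = (1/360)·A.
e_ss = 3/K_v = 90 ⇒ K_v = 1/30 ⇒ A = (1/30)/(1/360) = 12.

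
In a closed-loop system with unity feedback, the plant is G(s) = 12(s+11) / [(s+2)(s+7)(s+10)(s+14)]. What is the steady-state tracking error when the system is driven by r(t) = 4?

The open loop has no poles at the origin → type 0 system.
K_p = lim_{s→0} G(s) = 12·11 / (2·7·10·14) = 33/490.
e_ss = 4/(1 + K_p) = 4/(523/490) = 1960/523.

1960/523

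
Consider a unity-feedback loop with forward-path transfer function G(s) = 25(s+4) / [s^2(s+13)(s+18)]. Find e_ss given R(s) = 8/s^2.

G(s) has two factors of s in the denominator, so the system is type 2.
K_v = ∞ for a type-2 system; e_ss to a ramp is zero.

0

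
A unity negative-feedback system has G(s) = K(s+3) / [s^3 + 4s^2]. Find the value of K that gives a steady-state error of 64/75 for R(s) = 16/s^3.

The denominator has no term below 4s^2 — 2 poles at s=0, type 2.
K_a = lim_{s→0} s^2·G(s) = K·3 / 4 = 0.75·K.
e_ss = 16/K_a = 64/75 ⇒ K_a = 18.75 ⇒ K = 18.75/0.75 = 25.

25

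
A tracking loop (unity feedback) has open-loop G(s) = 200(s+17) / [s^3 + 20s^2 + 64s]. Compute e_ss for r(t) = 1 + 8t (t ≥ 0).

64/425

Lowest-order denominator term is 64s, so the open loop has 1 pole at the origin → type 1 system. By superposition:
  • 1: tracked with zero error.
  • 8t: e_ss = 8/K_v with K_v=53.125 → 64/425.
Total e_ss = 64/425.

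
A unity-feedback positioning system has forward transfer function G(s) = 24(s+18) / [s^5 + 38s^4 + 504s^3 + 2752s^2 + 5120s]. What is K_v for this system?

The denominator has no term below 5120s — 1 pole at s=0, type 1.
K_v = lim_{s→0} s·G(s) = 24·18 / 5120 = 27/320.

27/320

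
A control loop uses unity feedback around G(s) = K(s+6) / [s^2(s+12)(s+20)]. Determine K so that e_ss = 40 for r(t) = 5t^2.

Two free integrators in G(s): this is a type 2 system.
K_a = lim_{s→0} s^2·G(s) = K·6 / (12·20) = 0.025·K.
e_ss = 10/K_a = 40 ⇒ K_a = 0.25 ⇒ K = 0.25/0.025 = 10.

10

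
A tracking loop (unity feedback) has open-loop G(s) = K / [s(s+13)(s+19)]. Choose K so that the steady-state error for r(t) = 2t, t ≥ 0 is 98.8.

G(s) has one factor of s in the denominator, so the system is type 1.
K_v = lim_{s→0} s·G(s) = K / (13·19) = (1/247)·K.
e_ss = 2/K_v = 98.8 ⇒ K_v = 5/247 ⇒ K = (5/247)/(1/247) = 5.

5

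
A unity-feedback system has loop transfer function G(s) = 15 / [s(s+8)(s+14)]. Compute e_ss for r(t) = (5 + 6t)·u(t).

System type = 1 (one pole at s=0). By superposition:
  • 5: tracked with zero error.
  • 6t: e_ss = 6/K_v with K_v=15/112 → 44.8.
Total e_ss = 44.8.

44.8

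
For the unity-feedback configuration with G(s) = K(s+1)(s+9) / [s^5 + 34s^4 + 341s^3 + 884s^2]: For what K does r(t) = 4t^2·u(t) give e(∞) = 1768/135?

The denominator has no term below 884s^2 — 2 poles at s=0, type 2.
K_a = lim_{s→0} s^2·G(s) = K·1·9 / 884 = (9/884)·K.
e_ss = 8/K_a = 1768/135 ⇒ K_a = 135/221 ⇒ K = (135/221)/(9/884) = 60.

60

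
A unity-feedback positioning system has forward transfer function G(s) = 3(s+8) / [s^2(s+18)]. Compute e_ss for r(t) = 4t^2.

6

Two free integrators in G(s): this is a type 2 system.
K_a = lim_{s→0} s^2·G(s) = 3·8 / (18) = 4/3.
r(t) = 4t^2 gives R(s) = 8/s^3.
e_ss = 8/K_a = 8/(4/3) = 6.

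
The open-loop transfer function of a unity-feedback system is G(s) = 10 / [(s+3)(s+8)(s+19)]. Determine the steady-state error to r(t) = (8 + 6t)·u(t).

infinity

The open loop has no poles at the origin → type 0 system. Taking each input component in turn:
  • 8: e_ss = 8/(1+K_p) with K_p=5/228 → 1824/233.
  • 6t: a type-0 system cannot track it, e_ss → ∞.
The unbounded component dominates.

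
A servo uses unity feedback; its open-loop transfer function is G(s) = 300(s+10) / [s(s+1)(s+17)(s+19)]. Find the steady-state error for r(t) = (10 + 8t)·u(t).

One free integrator in G(s): this is a type 1 system. Treating each term separately:
  • 10: tracked with zero error.
  • 8t: e_ss = 8/K_v with K_v=3000/323 → 323/375.
Total e_ss = 323/375.

323/375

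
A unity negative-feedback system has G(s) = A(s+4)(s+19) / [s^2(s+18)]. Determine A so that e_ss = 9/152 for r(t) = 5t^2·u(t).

Two free integrators in G(s): this is a type 2 system.
K_a = lim_{s→0} s^2·G(s) = A·4·19 / (18) = (38/9)·A.
e_ss = 10/K_a = 9/152 ⇒ K_a = 1520/9 ⇒ A = (1520/9)/(38/9) = 40.

40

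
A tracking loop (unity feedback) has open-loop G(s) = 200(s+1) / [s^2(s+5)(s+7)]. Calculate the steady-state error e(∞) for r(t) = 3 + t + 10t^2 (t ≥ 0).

G(s) has two factors of s in the denominator, so the system is type 2. Treating each term separately:
  • 3: tracked with zero error.
  • t: tracked with zero error.
  • 10t^2: e_ss = 20/K_a with K_a=40/7 → 3.5.
Total e_ss = 3.5.

3.5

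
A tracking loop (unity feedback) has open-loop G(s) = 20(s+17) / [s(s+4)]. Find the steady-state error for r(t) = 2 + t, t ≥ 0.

One free integrator in G(s): this is a type 1 system. Taking each input component in turn:
  • 2: tracked with zero error.
  • t: e_ss = 1/K_v with K_v=85 → 1/85.
Total e_ss = 1/85.

1/85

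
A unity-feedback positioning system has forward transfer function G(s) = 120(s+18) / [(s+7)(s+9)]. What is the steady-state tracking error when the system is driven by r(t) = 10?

No free integrators in G(s): this is a type 0 system.
K_p = lim_{s→0} G(s) = 120·18 / (7·9) = 240/7.
e_ss = 10/(1 + K_p) = 10/(247/7) = 70/247.

70/247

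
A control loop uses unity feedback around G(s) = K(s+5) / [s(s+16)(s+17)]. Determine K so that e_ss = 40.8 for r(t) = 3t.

4

System type = 1 (one pole at s=0).
K_v = lim_{s→0} s·G(s) = K·5 / (16·17) = (5/272)·K.
e_ss = 3/K_v = 40.8 ⇒ K_v = 5/68 ⇒ K = (5/68)/(5/272) = 4.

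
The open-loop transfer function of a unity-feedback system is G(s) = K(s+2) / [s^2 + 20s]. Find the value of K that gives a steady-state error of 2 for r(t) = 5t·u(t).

25

Lowest-order denominator term is 20s, so the open loop has 1 pole at the origin → type 1 system.
K_v = lim_{s→0} s·G(s) = K·2 / 20 = 0.1·K.
e_ss = 5/K_v = 2 ⇒ K_v = 2.5 ⇒ K = 2.5/0.1 = 25.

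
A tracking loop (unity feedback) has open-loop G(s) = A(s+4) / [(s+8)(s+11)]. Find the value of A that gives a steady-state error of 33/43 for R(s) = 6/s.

150

G(s) has no factors of s in the denominator, so the system is type 0.
K_p = lim_{s→0} G(s) = A·4 / (8·11) = (1/22)·A.
e_ss = 6/(1 + K_p) = 33/43 ⇒ 1 + (1/22)·A = 86/11 ⇒ A = 150.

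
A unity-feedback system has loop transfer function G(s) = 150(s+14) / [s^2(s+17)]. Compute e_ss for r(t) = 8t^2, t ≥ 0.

System type = 2 (two poles at s=0).
K_a = lim_{s→0} s^2·G(s) = 150·14 / (17) = 2100/17.
r(t) = 8t^2 gives R(s) = 16/s^3.
e_ss = 16/K_a = 16/(2100/17) = 68/525.

68/525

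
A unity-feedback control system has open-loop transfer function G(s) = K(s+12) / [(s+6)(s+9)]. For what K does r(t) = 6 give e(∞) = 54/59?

25

The open loop has no poles at the origin → type 0 system.
K_p = lim_{s→0} G(s) = K·12 / (6·9) = (2/9)·K.
e_ss = 6/(1 + K_p) = 54/59 ⇒ 1 + (2/9)·K = 59/9 ⇒ K = 25.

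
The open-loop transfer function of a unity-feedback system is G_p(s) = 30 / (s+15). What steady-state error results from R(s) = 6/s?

2

The open loop has no poles at the origin → type 0 system.
K_p = lim_{s→0} G_p(s) = 30 / (15) = 2.
e_ss = 6/(1 + K_p) = 6/3 = 2.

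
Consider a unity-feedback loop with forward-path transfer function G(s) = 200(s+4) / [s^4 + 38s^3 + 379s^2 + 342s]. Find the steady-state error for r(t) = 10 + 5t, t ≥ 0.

2.1375

Factoring s from the denominator leaves a polynomial with constant term 342, so the system is type 1. Taking each input component in turn:
  • 10: tracked with zero error.
  • 5t: e_ss = 5/K_v with K_v=400/171 → 2.1375.
Total e_ss = 2.1375.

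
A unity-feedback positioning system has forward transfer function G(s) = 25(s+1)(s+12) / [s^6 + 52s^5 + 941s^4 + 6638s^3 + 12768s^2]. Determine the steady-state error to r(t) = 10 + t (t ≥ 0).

The denominator has no term below 12768s^2 — 2 poles at s=0, type 2. Taking each input component in turn:
  • 10: tracked with zero error.
  • t: tracked with zero error.
Total e_ss = 0.

0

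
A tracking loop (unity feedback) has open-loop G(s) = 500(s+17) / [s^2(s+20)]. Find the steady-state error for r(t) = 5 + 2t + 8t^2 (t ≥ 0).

System type = 2 (two poles at s=0). Taking each input component in turn:
  • 5: tracked with zero error.
  • 2t: tracked with zero error.
  • 8t^2: e_ss = 16/K_a with K_a=425 → 16/425.
Total e_ss = 16/425.

16/425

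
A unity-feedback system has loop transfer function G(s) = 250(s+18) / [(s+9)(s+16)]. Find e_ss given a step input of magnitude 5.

System type = 0 (no poles at s=0).
K_p = lim_{s→0} G(s) = 250·18 / (9·16) = 31.25.
e_ss = 5/(1 + K_p) = 5/32.25 = 20/129.

20/129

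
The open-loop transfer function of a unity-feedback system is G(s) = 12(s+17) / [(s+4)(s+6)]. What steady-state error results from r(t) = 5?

10/19

No free integrators in G(s): this is a type 0 system.
K_p = lim_{s→0} G(s) = 12·17 / (4·6) = 8.5.
e_ss = 5/(1 + K_p) = 5/9.5 = 10/19.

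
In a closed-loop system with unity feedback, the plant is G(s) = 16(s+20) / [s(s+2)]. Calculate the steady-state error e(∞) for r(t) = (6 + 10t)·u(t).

System type = 1 (one pole at s=0). Treating each term separately:
  • 6: tracked with zero error.
  • 10t: e_ss = 10/K_v with K_v=160 → 0.0625.
Total e_ss = 0.0625.

0.0625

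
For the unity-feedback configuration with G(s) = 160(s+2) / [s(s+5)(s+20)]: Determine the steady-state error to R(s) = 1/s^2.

System type = 1 (one pole at s=0).
K_v = lim_{s→0} s·G(s) = 160·2 / (5·20) = 3.2.
e_ss = 1/K_v = 1/3.2 = 0.3125.

0.3125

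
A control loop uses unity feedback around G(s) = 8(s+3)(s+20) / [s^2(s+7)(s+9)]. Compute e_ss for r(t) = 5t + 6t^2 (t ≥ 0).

1.575

The open loop has two poles at the origin → type 2 system. Taking each input component in turn:
  • 5t: tracked with zero error.
  • 6t^2: e_ss = 12/K_a with K_a=160/21 → 1.575.
Total e_ss = 1.575.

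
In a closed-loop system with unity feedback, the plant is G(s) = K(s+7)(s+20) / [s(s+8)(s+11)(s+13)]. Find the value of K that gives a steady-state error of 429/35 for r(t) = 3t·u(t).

The open loop has one pole at the origin → type 1 system.
K_v = lim_{s→0} s·G(s) = K·7·20 / (8·11·13) = (35/286)·K.
e_ss = 3/K_v = 429/35 ⇒ K_v = 35/143 ⇒ K = (35/143)/(35/286) = 2.

2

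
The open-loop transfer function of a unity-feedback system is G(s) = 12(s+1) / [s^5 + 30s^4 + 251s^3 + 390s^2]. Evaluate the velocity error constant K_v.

infinity

K_v = lim_{s→0} s·G(s); with 2 poles at the origin the limit diverges, so K_v = ∞.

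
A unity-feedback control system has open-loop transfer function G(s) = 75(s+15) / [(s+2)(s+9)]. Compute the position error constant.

62.5

System type = 0 (no poles at s=0).
K_p = lim_{s→0} G(s) = 75·15 / (2·9) = 62.5.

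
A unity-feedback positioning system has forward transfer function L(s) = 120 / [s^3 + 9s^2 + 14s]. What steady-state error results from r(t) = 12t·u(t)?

Lowest-order denominator term is 14s, so the open loop has 1 pole at the origin → type 1 system.
K_v = lim_{s→0} s·L(s) = 120 / 14 = 60/7.
e_ss = 12/K_v = 12/(60/7) = 1.4.

1.4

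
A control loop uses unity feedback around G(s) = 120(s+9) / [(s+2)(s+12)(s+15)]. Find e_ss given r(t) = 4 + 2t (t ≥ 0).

System type = 0 (no poles at s=0). Treating each term separately:
  • 4: e_ss = 4/(1+K_p) with K_p=3 → 1.
  • 2t: a type-0 system cannot track it, e_ss → ∞.
The unbounded component dominates.

infinity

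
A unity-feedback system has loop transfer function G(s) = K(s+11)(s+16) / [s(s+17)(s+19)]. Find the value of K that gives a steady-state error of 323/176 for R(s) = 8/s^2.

System type = 1 (one pole at s=0).
K_v = lim_{s→0} s·G(s) = K·11·16 / (17·19) = (176/323)·K.
e_ss = 8/K_v = 323/176 ⇒ K_v = 1408/323 ⇒ K = (1408/323)/(176/323) = 8.

8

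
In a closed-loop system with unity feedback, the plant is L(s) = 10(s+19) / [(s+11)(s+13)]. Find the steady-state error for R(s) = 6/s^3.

infinity

No free integrators in L(s): this is a type 0 system.
For a type-0 system K_a = 0, so e_ss to a parabolic input is unbounded.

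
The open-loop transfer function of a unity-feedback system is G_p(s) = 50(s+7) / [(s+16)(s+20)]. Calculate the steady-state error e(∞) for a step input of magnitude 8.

256/67

No free integrators in G_p(s): this is a type 0 system.
K_p = lim_{s→0} G_p(s) = 50·7 / (16·20) = 35/32.
e_ss = 8/(1 + K_p) = 8/(67/32) = 256/67.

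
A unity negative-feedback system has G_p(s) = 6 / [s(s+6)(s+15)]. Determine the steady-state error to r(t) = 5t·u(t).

The open loop has one pole at the origin → type 1 system.
K_v = lim_{s→0} s·G_p(s) = 6 / (6·15) = 1/15.
e_ss = 5/K_v = 5/(1/15) = 75.

75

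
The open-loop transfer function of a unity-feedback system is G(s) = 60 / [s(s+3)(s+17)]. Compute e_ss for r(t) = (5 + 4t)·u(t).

3.4

System type = 1 (one pole at s=0). By superposition:
  • 5: tracked with zero error.
  • 4t: e_ss = 4/K_v with K_v=20/17 → 3.4.
Total e_ss = 3.4.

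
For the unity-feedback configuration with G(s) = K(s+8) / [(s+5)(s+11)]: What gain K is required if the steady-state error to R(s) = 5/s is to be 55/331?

200

No free integrators in G(s): this is a type 0 system.
K_p = lim_{s→0} G(s) = K·8 / (5·11) = (8/55)·K.
e_ss = 5/(1 + K_p) = 55/331 ⇒ 1 + (8/55)·K = 331/11 ⇒ K = 200.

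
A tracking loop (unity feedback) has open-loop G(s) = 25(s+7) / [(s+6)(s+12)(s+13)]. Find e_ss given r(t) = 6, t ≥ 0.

System type = 0 (no poles at s=0).
K_p = lim_{s→0} G(s) = 25·7 / (6·12·13) = 175/936.
e_ss = 6/(1 + K_p) = 6/(1111/936) = 5616/1111.

5616/1111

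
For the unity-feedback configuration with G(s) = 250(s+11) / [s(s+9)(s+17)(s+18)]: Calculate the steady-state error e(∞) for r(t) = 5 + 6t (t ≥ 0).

G(s) has one factor of s in the denominator, so the system is type 1. Taking each input component in turn:
  • 5: tracked with zero error.
  • 6t: e_ss = 6/K_v with K_v=1375/1377 → 8262/1375.
Total e_ss = 8262/1375.

8262/1375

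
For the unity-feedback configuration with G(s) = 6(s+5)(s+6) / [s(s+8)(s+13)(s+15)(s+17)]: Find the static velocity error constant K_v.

G(s) has one factor of s in the denominator, so the system is type 1.
K_v = lim_{s→0} s·G(s) = 6·5·6 / (8·13·15·17) = 3/442.

3/442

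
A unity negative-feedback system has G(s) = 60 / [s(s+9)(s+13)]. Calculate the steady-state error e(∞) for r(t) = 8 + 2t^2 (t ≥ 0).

infinity

System type = 1 (one pole at s=0). Taking each input component in turn:
  • 8: tracked with zero error.
  • 2t^2: a type-1 system cannot track it, e_ss → ∞.
The unbounded component dominates.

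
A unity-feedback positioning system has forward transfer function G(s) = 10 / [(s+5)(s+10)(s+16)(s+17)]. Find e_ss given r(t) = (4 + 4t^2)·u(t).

System type = 0 (no poles at s=0). By superposition:
  • 4: e_ss = 4/(1+K_p) with K_p=1/1360 → 5440/1361.
  • 4t^2: a type-0 system cannot track it, e_ss → ∞.
The unbounded component dominates.

infinity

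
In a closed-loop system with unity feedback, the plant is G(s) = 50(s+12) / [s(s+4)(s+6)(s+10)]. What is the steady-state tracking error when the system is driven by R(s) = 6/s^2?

2.4

The open loop has one pole at the origin → type 1 system.
K_v = lim_{s→0} s·G(s) = 50·12 / (4·6·10) = 2.5.
e_ss = 6/K_v = 6/2.5 = 2.4.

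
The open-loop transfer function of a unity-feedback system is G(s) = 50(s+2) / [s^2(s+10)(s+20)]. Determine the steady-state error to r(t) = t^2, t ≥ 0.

4

The open loop has two poles at the origin → type 2 system.
K_a = lim_{s→0} s^2·G(s) = 50·2 / (10·20) = 0.5.
r(t) = t^2 gives R(s) = 2/s^3.
e_ss = 2/K_a = 2/0.5 = 4.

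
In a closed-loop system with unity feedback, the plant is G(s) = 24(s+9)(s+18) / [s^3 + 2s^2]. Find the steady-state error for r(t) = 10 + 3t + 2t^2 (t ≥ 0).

1/486

Lowest-order denominator term is 2s^2, so the open loop has 2 poles at the origin → type 2 system. Treating each term separately:
  • 10: tracked with zero error.
  • 3t: tracked with zero error.
  • 2t^2: e_ss = 4/K_a with K_a=1944 → 1/486.
Total e_ss = 1/486.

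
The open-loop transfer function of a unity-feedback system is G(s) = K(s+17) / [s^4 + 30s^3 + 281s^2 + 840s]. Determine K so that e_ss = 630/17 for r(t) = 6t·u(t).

The denominator has no term below 840s — 1 pole at s=0, type 1.
K_v = lim_{s→0} s·G(s) = K·17 / 840 = (17/840)·K.
e_ss = 6/K_v = 630/17 ⇒ K_v = 17/105 ⇒ K = (17/105)/(17/840) = 8.

8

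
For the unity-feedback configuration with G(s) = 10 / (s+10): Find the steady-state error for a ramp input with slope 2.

System type = 0 (no poles at s=0).
For a type-0 system K_v = 0, so e_ss to a ramp input is unbounded.

infinity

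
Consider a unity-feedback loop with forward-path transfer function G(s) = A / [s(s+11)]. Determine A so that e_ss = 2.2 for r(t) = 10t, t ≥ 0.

50

One free integrator in G(s): this is a type 1 system.
K_v = lim_{s→0} s·G(s) = A / (11) = (1/11)·A.
e_ss = 10/K_v = 2.2 ⇒ K_v = 50/11 ⇒ A = (50/11)/(1/11) = 50.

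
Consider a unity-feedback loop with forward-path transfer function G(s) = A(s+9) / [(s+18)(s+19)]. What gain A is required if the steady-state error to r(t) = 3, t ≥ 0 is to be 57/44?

G(s) has no factors of s in the denominator, so the system is type 0.
K_p = lim_{s→0} G(s) = A·9 / (18·19) = (1/38)·A.
e_ss = 3/(1 + K_p) = 57/44 ⇒ 1 + (1/38)·A = 44/19 ⇒ A = 50.

50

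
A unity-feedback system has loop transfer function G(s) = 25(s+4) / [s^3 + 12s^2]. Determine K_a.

Factoring s^2 from the denominator leaves a polynomial with constant term 12, so the system is type 2.
K_a = lim_{s→0} s^2·G(s) = 25·4 / 12 = 25/3.

25/3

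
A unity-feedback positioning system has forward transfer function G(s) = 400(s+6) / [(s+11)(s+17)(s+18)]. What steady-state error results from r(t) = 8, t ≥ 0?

The open loop has no poles at the origin → type 0 system.
K_p = lim_{s→0} G(s) = 400·6 / (11·17·18) = 400/561.
e_ss = 8/(1 + K_p) = 8/(961/561) = 4488/961.

4488/961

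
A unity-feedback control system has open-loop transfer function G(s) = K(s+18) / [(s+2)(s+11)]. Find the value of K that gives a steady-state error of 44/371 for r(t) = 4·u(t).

40

G(s) has no factors of s in the denominator, so the system is type 0.
K_p = lim_{s→0} G(s) = K·18 / (2·11) = (9/11)·K.
e_ss = 4/(1 + K_p) = 44/371 ⇒ 1 + (9/11)·K = 371/11 ⇒ K = 40.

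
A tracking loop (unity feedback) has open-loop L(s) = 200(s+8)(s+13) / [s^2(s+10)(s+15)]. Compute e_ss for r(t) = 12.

0

L(s) has two factors of s in the denominator, so the system is type 2.
K_p = ∞ for a type-2 system; e_ss to a step is zero.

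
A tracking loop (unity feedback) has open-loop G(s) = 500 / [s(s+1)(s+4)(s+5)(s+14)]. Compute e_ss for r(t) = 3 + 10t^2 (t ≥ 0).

infinity

System type = 1 (one pole at s=0). Taking each input component in turn:
  • 3: tracked with zero error.
  • 10t^2: a type-1 system cannot track it, e_ss → ∞.
The unbounded component dominates.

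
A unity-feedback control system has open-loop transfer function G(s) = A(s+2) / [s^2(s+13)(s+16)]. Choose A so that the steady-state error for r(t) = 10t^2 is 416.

5

Two free integrators in G(s): this is a type 2 system.
K_a = lim_{s→0} s^2·G(s) = A·2 / (13·16) = (1/104)·A.
e_ss = 20/K_a = 416 ⇒ K_a = 5/104 ⇒ A = (5/104)/(1/104) = 5.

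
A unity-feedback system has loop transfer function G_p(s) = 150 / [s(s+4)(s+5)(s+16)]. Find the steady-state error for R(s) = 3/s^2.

One free integrator in G_p(s): this is a type 1 system.
K_v = lim_{s→0} s·G_p(s) = 150 / (4·5·16) = 15/32.
e_ss = 3/K_v = 3/(15/32) = 6.4.

6.4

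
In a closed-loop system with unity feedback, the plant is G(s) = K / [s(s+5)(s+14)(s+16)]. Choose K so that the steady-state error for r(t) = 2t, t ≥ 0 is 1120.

2

G(s) has one factor of s in the denominator, so the system is type 1.
K_v = lim_{s→0} s·G(s) = K / (5·14·16) = (1/1120)·K.
e_ss = 2/K_v = 1120 ⇒ K_v = 1/560 ⇒ K = (1/560)/(1/1120) = 2.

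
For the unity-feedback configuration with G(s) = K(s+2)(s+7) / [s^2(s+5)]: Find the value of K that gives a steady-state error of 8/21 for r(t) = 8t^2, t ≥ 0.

15

The open loop has two poles at the origin → type 2 system.
K_a = lim_{s→0} s^2·G(s) = K·2·7 / (5) = 2.8·K.
e_ss = 16/K_a = 8/21 ⇒ K_a = 42 ⇒ K = 42/2.8 = 15.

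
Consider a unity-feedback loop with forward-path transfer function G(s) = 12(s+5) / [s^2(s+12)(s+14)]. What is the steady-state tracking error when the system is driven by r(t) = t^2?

5.6

System type = 2 (two poles at s=0).
K_a = lim_{s→0} s^2·G(s) = 12·5 / (12·14) = 5/14.
r(t) = t^2 gives R(s) = 2/s^3.
e_ss = 2/K_a = 2/(5/14) = 5.6.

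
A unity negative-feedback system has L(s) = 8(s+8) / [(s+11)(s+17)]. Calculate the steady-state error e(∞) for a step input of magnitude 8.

1496/251

No free integrators in L(s): this is a type 0 system.
K_p = lim_{s→0} L(s) = 8·8 / (11·17) = 64/187.
e_ss = 8/(1 + K_p) = 8/(251/187) = 1496/251.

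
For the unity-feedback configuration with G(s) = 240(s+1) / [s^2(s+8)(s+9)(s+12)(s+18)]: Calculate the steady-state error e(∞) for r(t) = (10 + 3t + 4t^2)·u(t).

518.4

Two free integrators in G(s): this is a type 2 system. Taking each input component in turn:
  • 10: tracked with zero error.
  • 3t: tracked with zero error.
  • 4t^2: e_ss = 8/K_a with K_a=5/324 → 518.4.
Total e_ss = 518.4.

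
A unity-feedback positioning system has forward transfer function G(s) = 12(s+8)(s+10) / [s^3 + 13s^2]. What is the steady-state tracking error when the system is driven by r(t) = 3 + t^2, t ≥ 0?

Lowest-order denominator term is 13s^2, so the open loop has 2 poles at the origin → type 2 system. Treating each term separately:
  • 3: tracked with zero error.
  • t^2: e_ss = 2/K_a with K_a=960/13 → 13/480.
Total e_ss = 13/480.

13/480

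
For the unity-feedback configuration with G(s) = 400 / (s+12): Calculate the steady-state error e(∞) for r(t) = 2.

The open loop has no poles at the origin → type 0 system.
K_p = lim_{s→0} G(s) = 400 / (12) = 100/3.
e_ss = 2/(1 + K_p) = 2/(103/3) = 6/103.

6/103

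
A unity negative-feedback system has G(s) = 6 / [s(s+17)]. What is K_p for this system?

K_p = lim_{s→0} G(s); with 1 pole at the origin the limit diverges, so K_p = ∞.

infinity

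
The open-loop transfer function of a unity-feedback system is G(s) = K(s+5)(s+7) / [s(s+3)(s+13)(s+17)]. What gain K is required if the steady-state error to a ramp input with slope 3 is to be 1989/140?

4

One free integrator in G(s): this is a type 1 system.
K_v = lim_{s→0} s·G(s) = K·5·7 / (3·13·17) = (35/663)·K.
e_ss = 3/K_v = 1989/140 ⇒ K_v = 140/663 ⇒ K = (140/663)/(35/663) = 4.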